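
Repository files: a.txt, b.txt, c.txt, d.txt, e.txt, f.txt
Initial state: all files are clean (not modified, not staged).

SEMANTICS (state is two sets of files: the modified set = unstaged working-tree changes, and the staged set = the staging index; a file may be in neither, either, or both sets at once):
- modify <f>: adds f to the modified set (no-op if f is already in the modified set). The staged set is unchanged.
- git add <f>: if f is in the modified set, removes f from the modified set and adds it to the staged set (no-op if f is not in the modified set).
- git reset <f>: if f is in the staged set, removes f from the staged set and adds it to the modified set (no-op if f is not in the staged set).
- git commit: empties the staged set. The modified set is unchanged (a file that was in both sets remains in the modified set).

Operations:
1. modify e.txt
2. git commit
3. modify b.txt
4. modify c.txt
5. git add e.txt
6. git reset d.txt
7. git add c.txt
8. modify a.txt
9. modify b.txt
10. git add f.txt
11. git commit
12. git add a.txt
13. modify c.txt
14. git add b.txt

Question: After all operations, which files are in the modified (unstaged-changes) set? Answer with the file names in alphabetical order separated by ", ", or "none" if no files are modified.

Answer: c.txt

Derivation:
After op 1 (modify e.txt): modified={e.txt} staged={none}
After op 2 (git commit): modified={e.txt} staged={none}
After op 3 (modify b.txt): modified={b.txt, e.txt} staged={none}
After op 4 (modify c.txt): modified={b.txt, c.txt, e.txt} staged={none}
After op 5 (git add e.txt): modified={b.txt, c.txt} staged={e.txt}
After op 6 (git reset d.txt): modified={b.txt, c.txt} staged={e.txt}
After op 7 (git add c.txt): modified={b.txt} staged={c.txt, e.txt}
After op 8 (modify a.txt): modified={a.txt, b.txt} staged={c.txt, e.txt}
After op 9 (modify b.txt): modified={a.txt, b.txt} staged={c.txt, e.txt}
After op 10 (git add f.txt): modified={a.txt, b.txt} staged={c.txt, e.txt}
After op 11 (git commit): modified={a.txt, b.txt} staged={none}
After op 12 (git add a.txt): modified={b.txt} staged={a.txt}
After op 13 (modify c.txt): modified={b.txt, c.txt} staged={a.txt}
After op 14 (git add b.txt): modified={c.txt} staged={a.txt, b.txt}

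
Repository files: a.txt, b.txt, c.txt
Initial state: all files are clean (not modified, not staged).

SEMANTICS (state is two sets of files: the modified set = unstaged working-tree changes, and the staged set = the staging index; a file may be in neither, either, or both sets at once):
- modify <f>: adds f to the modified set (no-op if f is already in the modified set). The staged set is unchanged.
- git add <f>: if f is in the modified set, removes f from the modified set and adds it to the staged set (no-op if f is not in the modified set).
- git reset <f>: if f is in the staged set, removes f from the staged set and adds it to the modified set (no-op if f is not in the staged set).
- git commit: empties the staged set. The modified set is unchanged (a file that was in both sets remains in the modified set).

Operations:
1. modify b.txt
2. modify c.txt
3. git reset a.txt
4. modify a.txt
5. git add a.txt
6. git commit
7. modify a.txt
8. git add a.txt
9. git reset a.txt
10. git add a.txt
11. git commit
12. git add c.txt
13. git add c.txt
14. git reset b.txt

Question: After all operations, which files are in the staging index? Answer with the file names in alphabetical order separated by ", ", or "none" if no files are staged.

After op 1 (modify b.txt): modified={b.txt} staged={none}
After op 2 (modify c.txt): modified={b.txt, c.txt} staged={none}
After op 3 (git reset a.txt): modified={b.txt, c.txt} staged={none}
After op 4 (modify a.txt): modified={a.txt, b.txt, c.txt} staged={none}
After op 5 (git add a.txt): modified={b.txt, c.txt} staged={a.txt}
After op 6 (git commit): modified={b.txt, c.txt} staged={none}
After op 7 (modify a.txt): modified={a.txt, b.txt, c.txt} staged={none}
After op 8 (git add a.txt): modified={b.txt, c.txt} staged={a.txt}
After op 9 (git reset a.txt): modified={a.txt, b.txt, c.txt} staged={none}
After op 10 (git add a.txt): modified={b.txt, c.txt} staged={a.txt}
After op 11 (git commit): modified={b.txt, c.txt} staged={none}
After op 12 (git add c.txt): modified={b.txt} staged={c.txt}
After op 13 (git add c.txt): modified={b.txt} staged={c.txt}
After op 14 (git reset b.txt): modified={b.txt} staged={c.txt}

Answer: c.txt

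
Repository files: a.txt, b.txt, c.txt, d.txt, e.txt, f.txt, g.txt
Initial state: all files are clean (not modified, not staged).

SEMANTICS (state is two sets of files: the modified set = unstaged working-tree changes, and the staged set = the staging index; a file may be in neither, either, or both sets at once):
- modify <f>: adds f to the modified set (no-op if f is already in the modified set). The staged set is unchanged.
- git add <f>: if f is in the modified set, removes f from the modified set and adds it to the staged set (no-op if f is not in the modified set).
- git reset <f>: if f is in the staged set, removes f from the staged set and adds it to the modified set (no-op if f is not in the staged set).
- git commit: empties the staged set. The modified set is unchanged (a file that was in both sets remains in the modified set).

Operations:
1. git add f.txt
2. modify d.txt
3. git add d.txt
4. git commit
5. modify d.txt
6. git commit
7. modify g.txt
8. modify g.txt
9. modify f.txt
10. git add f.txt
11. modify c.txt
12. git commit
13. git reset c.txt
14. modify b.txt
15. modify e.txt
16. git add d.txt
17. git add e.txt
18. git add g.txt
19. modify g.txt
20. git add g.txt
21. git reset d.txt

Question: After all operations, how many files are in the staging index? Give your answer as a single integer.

After op 1 (git add f.txt): modified={none} staged={none}
After op 2 (modify d.txt): modified={d.txt} staged={none}
After op 3 (git add d.txt): modified={none} staged={d.txt}
After op 4 (git commit): modified={none} staged={none}
After op 5 (modify d.txt): modified={d.txt} staged={none}
After op 6 (git commit): modified={d.txt} staged={none}
After op 7 (modify g.txt): modified={d.txt, g.txt} staged={none}
After op 8 (modify g.txt): modified={d.txt, g.txt} staged={none}
After op 9 (modify f.txt): modified={d.txt, f.txt, g.txt} staged={none}
After op 10 (git add f.txt): modified={d.txt, g.txt} staged={f.txt}
After op 11 (modify c.txt): modified={c.txt, d.txt, g.txt} staged={f.txt}
After op 12 (git commit): modified={c.txt, d.txt, g.txt} staged={none}
After op 13 (git reset c.txt): modified={c.txt, d.txt, g.txt} staged={none}
After op 14 (modify b.txt): modified={b.txt, c.txt, d.txt, g.txt} staged={none}
After op 15 (modify e.txt): modified={b.txt, c.txt, d.txt, e.txt, g.txt} staged={none}
After op 16 (git add d.txt): modified={b.txt, c.txt, e.txt, g.txt} staged={d.txt}
After op 17 (git add e.txt): modified={b.txt, c.txt, g.txt} staged={d.txt, e.txt}
After op 18 (git add g.txt): modified={b.txt, c.txt} staged={d.txt, e.txt, g.txt}
After op 19 (modify g.txt): modified={b.txt, c.txt, g.txt} staged={d.txt, e.txt, g.txt}
After op 20 (git add g.txt): modified={b.txt, c.txt} staged={d.txt, e.txt, g.txt}
After op 21 (git reset d.txt): modified={b.txt, c.txt, d.txt} staged={e.txt, g.txt}
Final staged set: {e.txt, g.txt} -> count=2

Answer: 2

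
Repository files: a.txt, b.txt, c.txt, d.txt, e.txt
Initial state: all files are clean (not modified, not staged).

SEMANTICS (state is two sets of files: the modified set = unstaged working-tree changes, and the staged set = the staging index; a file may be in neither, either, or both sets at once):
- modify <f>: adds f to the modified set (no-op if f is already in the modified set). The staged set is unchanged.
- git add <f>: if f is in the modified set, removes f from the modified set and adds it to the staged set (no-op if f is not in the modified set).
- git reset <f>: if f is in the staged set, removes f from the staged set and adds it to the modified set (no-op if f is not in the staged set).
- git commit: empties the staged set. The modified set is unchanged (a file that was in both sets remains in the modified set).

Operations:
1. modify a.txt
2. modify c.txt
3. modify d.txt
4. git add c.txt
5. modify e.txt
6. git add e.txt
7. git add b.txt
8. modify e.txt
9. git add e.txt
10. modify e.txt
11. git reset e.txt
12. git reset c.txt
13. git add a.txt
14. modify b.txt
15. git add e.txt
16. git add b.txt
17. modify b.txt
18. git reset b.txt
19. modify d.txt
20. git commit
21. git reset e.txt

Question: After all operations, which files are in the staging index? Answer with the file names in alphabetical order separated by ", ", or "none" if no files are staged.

After op 1 (modify a.txt): modified={a.txt} staged={none}
After op 2 (modify c.txt): modified={a.txt, c.txt} staged={none}
After op 3 (modify d.txt): modified={a.txt, c.txt, d.txt} staged={none}
After op 4 (git add c.txt): modified={a.txt, d.txt} staged={c.txt}
After op 5 (modify e.txt): modified={a.txt, d.txt, e.txt} staged={c.txt}
After op 6 (git add e.txt): modified={a.txt, d.txt} staged={c.txt, e.txt}
After op 7 (git add b.txt): modified={a.txt, d.txt} staged={c.txt, e.txt}
After op 8 (modify e.txt): modified={a.txt, d.txt, e.txt} staged={c.txt, e.txt}
After op 9 (git add e.txt): modified={a.txt, d.txt} staged={c.txt, e.txt}
After op 10 (modify e.txt): modified={a.txt, d.txt, e.txt} staged={c.txt, e.txt}
After op 11 (git reset e.txt): modified={a.txt, d.txt, e.txt} staged={c.txt}
After op 12 (git reset c.txt): modified={a.txt, c.txt, d.txt, e.txt} staged={none}
After op 13 (git add a.txt): modified={c.txt, d.txt, e.txt} staged={a.txt}
After op 14 (modify b.txt): modified={b.txt, c.txt, d.txt, e.txt} staged={a.txt}
After op 15 (git add e.txt): modified={b.txt, c.txt, d.txt} staged={a.txt, e.txt}
After op 16 (git add b.txt): modified={c.txt, d.txt} staged={a.txt, b.txt, e.txt}
After op 17 (modify b.txt): modified={b.txt, c.txt, d.txt} staged={a.txt, b.txt, e.txt}
After op 18 (git reset b.txt): modified={b.txt, c.txt, d.txt} staged={a.txt, e.txt}
After op 19 (modify d.txt): modified={b.txt, c.txt, d.txt} staged={a.txt, e.txt}
After op 20 (git commit): modified={b.txt, c.txt, d.txt} staged={none}
After op 21 (git reset e.txt): modified={b.txt, c.txt, d.txt} staged={none}

Answer: none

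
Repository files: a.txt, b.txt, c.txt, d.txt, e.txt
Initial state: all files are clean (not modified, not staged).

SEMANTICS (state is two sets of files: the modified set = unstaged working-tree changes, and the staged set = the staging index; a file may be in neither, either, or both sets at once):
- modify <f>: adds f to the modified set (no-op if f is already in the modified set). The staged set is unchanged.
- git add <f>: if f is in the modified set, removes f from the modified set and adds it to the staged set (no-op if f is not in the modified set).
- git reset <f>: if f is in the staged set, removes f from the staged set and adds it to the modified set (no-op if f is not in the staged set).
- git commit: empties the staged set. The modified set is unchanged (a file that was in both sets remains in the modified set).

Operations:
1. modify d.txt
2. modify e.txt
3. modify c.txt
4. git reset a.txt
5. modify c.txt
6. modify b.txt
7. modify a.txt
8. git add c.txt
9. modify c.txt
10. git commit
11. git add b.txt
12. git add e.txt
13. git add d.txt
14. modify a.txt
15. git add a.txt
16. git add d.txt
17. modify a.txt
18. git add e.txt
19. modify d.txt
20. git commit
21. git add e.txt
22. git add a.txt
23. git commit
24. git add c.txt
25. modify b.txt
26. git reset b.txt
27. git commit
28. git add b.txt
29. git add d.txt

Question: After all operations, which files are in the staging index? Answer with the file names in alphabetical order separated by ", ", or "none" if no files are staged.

After op 1 (modify d.txt): modified={d.txt} staged={none}
After op 2 (modify e.txt): modified={d.txt, e.txt} staged={none}
After op 3 (modify c.txt): modified={c.txt, d.txt, e.txt} staged={none}
After op 4 (git reset a.txt): modified={c.txt, d.txt, e.txt} staged={none}
After op 5 (modify c.txt): modified={c.txt, d.txt, e.txt} staged={none}
After op 6 (modify b.txt): modified={b.txt, c.txt, d.txt, e.txt} staged={none}
After op 7 (modify a.txt): modified={a.txt, b.txt, c.txt, d.txt, e.txt} staged={none}
After op 8 (git add c.txt): modified={a.txt, b.txt, d.txt, e.txt} staged={c.txt}
After op 9 (modify c.txt): modified={a.txt, b.txt, c.txt, d.txt, e.txt} staged={c.txt}
After op 10 (git commit): modified={a.txt, b.txt, c.txt, d.txt, e.txt} staged={none}
After op 11 (git add b.txt): modified={a.txt, c.txt, d.txt, e.txt} staged={b.txt}
After op 12 (git add e.txt): modified={a.txt, c.txt, d.txt} staged={b.txt, e.txt}
After op 13 (git add d.txt): modified={a.txt, c.txt} staged={b.txt, d.txt, e.txt}
After op 14 (modify a.txt): modified={a.txt, c.txt} staged={b.txt, d.txt, e.txt}
After op 15 (git add a.txt): modified={c.txt} staged={a.txt, b.txt, d.txt, e.txt}
After op 16 (git add d.txt): modified={c.txt} staged={a.txt, b.txt, d.txt, e.txt}
After op 17 (modify a.txt): modified={a.txt, c.txt} staged={a.txt, b.txt, d.txt, e.txt}
After op 18 (git add e.txt): modified={a.txt, c.txt} staged={a.txt, b.txt, d.txt, e.txt}
After op 19 (modify d.txt): modified={a.txt, c.txt, d.txt} staged={a.txt, b.txt, d.txt, e.txt}
After op 20 (git commit): modified={a.txt, c.txt, d.txt} staged={none}
After op 21 (git add e.txt): modified={a.txt, c.txt, d.txt} staged={none}
After op 22 (git add a.txt): modified={c.txt, d.txt} staged={a.txt}
After op 23 (git commit): modified={c.txt, d.txt} staged={none}
After op 24 (git add c.txt): modified={d.txt} staged={c.txt}
After op 25 (modify b.txt): modified={b.txt, d.txt} staged={c.txt}
After op 26 (git reset b.txt): modified={b.txt, d.txt} staged={c.txt}
After op 27 (git commit): modified={b.txt, d.txt} staged={none}
After op 28 (git add b.txt): modified={d.txt} staged={b.txt}
After op 29 (git add d.txt): modified={none} staged={b.txt, d.txt}

Answer: b.txt, d.txt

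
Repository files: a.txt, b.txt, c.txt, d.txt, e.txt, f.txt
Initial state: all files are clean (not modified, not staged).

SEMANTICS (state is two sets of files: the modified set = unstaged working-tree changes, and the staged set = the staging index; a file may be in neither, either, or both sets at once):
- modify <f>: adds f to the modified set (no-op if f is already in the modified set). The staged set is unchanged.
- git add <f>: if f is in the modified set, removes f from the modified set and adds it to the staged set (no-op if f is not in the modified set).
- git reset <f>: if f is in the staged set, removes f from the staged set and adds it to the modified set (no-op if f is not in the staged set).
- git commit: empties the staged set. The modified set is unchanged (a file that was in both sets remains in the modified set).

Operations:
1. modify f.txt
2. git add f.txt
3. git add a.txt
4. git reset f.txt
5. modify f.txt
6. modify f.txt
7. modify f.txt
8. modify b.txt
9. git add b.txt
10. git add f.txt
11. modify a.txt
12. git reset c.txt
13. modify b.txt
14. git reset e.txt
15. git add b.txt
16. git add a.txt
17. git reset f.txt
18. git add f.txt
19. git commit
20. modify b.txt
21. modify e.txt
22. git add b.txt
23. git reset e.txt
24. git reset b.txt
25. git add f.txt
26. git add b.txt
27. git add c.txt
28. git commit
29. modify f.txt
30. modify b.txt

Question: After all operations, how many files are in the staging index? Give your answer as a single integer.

After op 1 (modify f.txt): modified={f.txt} staged={none}
After op 2 (git add f.txt): modified={none} staged={f.txt}
After op 3 (git add a.txt): modified={none} staged={f.txt}
After op 4 (git reset f.txt): modified={f.txt} staged={none}
After op 5 (modify f.txt): modified={f.txt} staged={none}
After op 6 (modify f.txt): modified={f.txt} staged={none}
After op 7 (modify f.txt): modified={f.txt} staged={none}
After op 8 (modify b.txt): modified={b.txt, f.txt} staged={none}
After op 9 (git add b.txt): modified={f.txt} staged={b.txt}
After op 10 (git add f.txt): modified={none} staged={b.txt, f.txt}
After op 11 (modify a.txt): modified={a.txt} staged={b.txt, f.txt}
After op 12 (git reset c.txt): modified={a.txt} staged={b.txt, f.txt}
After op 13 (modify b.txt): modified={a.txt, b.txt} staged={b.txt, f.txt}
After op 14 (git reset e.txt): modified={a.txt, b.txt} staged={b.txt, f.txt}
After op 15 (git add b.txt): modified={a.txt} staged={b.txt, f.txt}
After op 16 (git add a.txt): modified={none} staged={a.txt, b.txt, f.txt}
After op 17 (git reset f.txt): modified={f.txt} staged={a.txt, b.txt}
After op 18 (git add f.txt): modified={none} staged={a.txt, b.txt, f.txt}
After op 19 (git commit): modified={none} staged={none}
After op 20 (modify b.txt): modified={b.txt} staged={none}
After op 21 (modify e.txt): modified={b.txt, e.txt} staged={none}
After op 22 (git add b.txt): modified={e.txt} staged={b.txt}
After op 23 (git reset e.txt): modified={e.txt} staged={b.txt}
After op 24 (git reset b.txt): modified={b.txt, e.txt} staged={none}
After op 25 (git add f.txt): modified={b.txt, e.txt} staged={none}
After op 26 (git add b.txt): modified={e.txt} staged={b.txt}
After op 27 (git add c.txt): modified={e.txt} staged={b.txt}
After op 28 (git commit): modified={e.txt} staged={none}
After op 29 (modify f.txt): modified={e.txt, f.txt} staged={none}
After op 30 (modify b.txt): modified={b.txt, e.txt, f.txt} staged={none}
Final staged set: {none} -> count=0

Answer: 0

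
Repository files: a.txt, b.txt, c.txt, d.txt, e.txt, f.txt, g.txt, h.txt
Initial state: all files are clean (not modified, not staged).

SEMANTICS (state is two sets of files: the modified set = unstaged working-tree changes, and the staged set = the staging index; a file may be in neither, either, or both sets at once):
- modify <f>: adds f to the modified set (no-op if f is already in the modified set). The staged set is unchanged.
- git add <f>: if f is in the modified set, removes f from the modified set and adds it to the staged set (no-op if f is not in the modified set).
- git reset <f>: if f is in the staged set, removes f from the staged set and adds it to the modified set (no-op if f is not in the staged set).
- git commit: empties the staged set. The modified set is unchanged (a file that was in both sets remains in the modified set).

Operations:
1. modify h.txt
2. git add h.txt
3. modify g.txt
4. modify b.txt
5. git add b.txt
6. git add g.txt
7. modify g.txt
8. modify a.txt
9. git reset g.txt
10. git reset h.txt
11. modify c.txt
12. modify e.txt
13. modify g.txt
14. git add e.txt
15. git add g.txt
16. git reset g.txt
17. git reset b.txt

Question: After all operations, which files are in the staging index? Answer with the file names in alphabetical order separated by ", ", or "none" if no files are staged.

After op 1 (modify h.txt): modified={h.txt} staged={none}
After op 2 (git add h.txt): modified={none} staged={h.txt}
After op 3 (modify g.txt): modified={g.txt} staged={h.txt}
After op 4 (modify b.txt): modified={b.txt, g.txt} staged={h.txt}
After op 5 (git add b.txt): modified={g.txt} staged={b.txt, h.txt}
After op 6 (git add g.txt): modified={none} staged={b.txt, g.txt, h.txt}
After op 7 (modify g.txt): modified={g.txt} staged={b.txt, g.txt, h.txt}
After op 8 (modify a.txt): modified={a.txt, g.txt} staged={b.txt, g.txt, h.txt}
After op 9 (git reset g.txt): modified={a.txt, g.txt} staged={b.txt, h.txt}
After op 10 (git reset h.txt): modified={a.txt, g.txt, h.txt} staged={b.txt}
After op 11 (modify c.txt): modified={a.txt, c.txt, g.txt, h.txt} staged={b.txt}
After op 12 (modify e.txt): modified={a.txt, c.txt, e.txt, g.txt, h.txt} staged={b.txt}
After op 13 (modify g.txt): modified={a.txt, c.txt, e.txt, g.txt, h.txt} staged={b.txt}
After op 14 (git add e.txt): modified={a.txt, c.txt, g.txt, h.txt} staged={b.txt, e.txt}
After op 15 (git add g.txt): modified={a.txt, c.txt, h.txt} staged={b.txt, e.txt, g.txt}
After op 16 (git reset g.txt): modified={a.txt, c.txt, g.txt, h.txt} staged={b.txt, e.txt}
After op 17 (git reset b.txt): modified={a.txt, b.txt, c.txt, g.txt, h.txt} staged={e.txt}

Answer: e.txt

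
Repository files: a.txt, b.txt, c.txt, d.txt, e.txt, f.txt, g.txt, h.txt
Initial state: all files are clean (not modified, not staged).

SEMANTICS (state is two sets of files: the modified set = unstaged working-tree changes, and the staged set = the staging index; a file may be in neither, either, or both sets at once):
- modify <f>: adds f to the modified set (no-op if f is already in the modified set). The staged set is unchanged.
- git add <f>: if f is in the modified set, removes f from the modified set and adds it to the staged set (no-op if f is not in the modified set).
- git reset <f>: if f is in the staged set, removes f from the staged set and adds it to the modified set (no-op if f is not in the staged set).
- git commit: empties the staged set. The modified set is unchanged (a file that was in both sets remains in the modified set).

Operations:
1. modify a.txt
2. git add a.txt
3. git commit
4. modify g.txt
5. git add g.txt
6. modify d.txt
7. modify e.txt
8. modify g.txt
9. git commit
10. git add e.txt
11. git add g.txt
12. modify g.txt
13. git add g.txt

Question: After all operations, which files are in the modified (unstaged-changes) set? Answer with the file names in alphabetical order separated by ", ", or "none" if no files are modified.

After op 1 (modify a.txt): modified={a.txt} staged={none}
After op 2 (git add a.txt): modified={none} staged={a.txt}
After op 3 (git commit): modified={none} staged={none}
After op 4 (modify g.txt): modified={g.txt} staged={none}
After op 5 (git add g.txt): modified={none} staged={g.txt}
After op 6 (modify d.txt): modified={d.txt} staged={g.txt}
After op 7 (modify e.txt): modified={d.txt, e.txt} staged={g.txt}
After op 8 (modify g.txt): modified={d.txt, e.txt, g.txt} staged={g.txt}
After op 9 (git commit): modified={d.txt, e.txt, g.txt} staged={none}
After op 10 (git add e.txt): modified={d.txt, g.txt} staged={e.txt}
After op 11 (git add g.txt): modified={d.txt} staged={e.txt, g.txt}
After op 12 (modify g.txt): modified={d.txt, g.txt} staged={e.txt, g.txt}
After op 13 (git add g.txt): modified={d.txt} staged={e.txt, g.txt}

Answer: d.txt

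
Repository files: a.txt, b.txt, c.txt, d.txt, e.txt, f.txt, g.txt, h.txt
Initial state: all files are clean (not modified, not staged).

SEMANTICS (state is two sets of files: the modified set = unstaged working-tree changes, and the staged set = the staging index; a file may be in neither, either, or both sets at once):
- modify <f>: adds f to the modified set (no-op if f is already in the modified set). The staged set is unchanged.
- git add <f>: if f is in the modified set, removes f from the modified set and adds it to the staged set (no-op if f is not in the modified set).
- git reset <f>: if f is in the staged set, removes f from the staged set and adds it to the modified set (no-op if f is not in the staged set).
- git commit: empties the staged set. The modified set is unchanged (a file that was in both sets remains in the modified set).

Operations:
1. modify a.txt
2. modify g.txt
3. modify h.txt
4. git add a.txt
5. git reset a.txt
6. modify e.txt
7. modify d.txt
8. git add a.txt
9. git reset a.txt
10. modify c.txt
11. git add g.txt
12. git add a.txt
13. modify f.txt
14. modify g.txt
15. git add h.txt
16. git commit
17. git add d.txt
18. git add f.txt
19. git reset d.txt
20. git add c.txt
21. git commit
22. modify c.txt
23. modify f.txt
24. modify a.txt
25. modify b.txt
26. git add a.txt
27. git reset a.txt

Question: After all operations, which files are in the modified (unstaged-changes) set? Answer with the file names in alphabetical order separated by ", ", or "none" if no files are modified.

Answer: a.txt, b.txt, c.txt, d.txt, e.txt, f.txt, g.txt

Derivation:
After op 1 (modify a.txt): modified={a.txt} staged={none}
After op 2 (modify g.txt): modified={a.txt, g.txt} staged={none}
After op 3 (modify h.txt): modified={a.txt, g.txt, h.txt} staged={none}
After op 4 (git add a.txt): modified={g.txt, h.txt} staged={a.txt}
After op 5 (git reset a.txt): modified={a.txt, g.txt, h.txt} staged={none}
After op 6 (modify e.txt): modified={a.txt, e.txt, g.txt, h.txt} staged={none}
After op 7 (modify d.txt): modified={a.txt, d.txt, e.txt, g.txt, h.txt} staged={none}
After op 8 (git add a.txt): modified={d.txt, e.txt, g.txt, h.txt} staged={a.txt}
After op 9 (git reset a.txt): modified={a.txt, d.txt, e.txt, g.txt, h.txt} staged={none}
After op 10 (modify c.txt): modified={a.txt, c.txt, d.txt, e.txt, g.txt, h.txt} staged={none}
After op 11 (git add g.txt): modified={a.txt, c.txt, d.txt, e.txt, h.txt} staged={g.txt}
After op 12 (git add a.txt): modified={c.txt, d.txt, e.txt, h.txt} staged={a.txt, g.txt}
After op 13 (modify f.txt): modified={c.txt, d.txt, e.txt, f.txt, h.txt} staged={a.txt, g.txt}
After op 14 (modify g.txt): modified={c.txt, d.txt, e.txt, f.txt, g.txt, h.txt} staged={a.txt, g.txt}
After op 15 (git add h.txt): modified={c.txt, d.txt, e.txt, f.txt, g.txt} staged={a.txt, g.txt, h.txt}
After op 16 (git commit): modified={c.txt, d.txt, e.txt, f.txt, g.txt} staged={none}
After op 17 (git add d.txt): modified={c.txt, e.txt, f.txt, g.txt} staged={d.txt}
After op 18 (git add f.txt): modified={c.txt, e.txt, g.txt} staged={d.txt, f.txt}
After op 19 (git reset d.txt): modified={c.txt, d.txt, e.txt, g.txt} staged={f.txt}
After op 20 (git add c.txt): modified={d.txt, e.txt, g.txt} staged={c.txt, f.txt}
After op 21 (git commit): modified={d.txt, e.txt, g.txt} staged={none}
After op 22 (modify c.txt): modified={c.txt, d.txt, e.txt, g.txt} staged={none}
After op 23 (modify f.txt): modified={c.txt, d.txt, e.txt, f.txt, g.txt} staged={none}
After op 24 (modify a.txt): modified={a.txt, c.txt, d.txt, e.txt, f.txt, g.txt} staged={none}
After op 25 (modify b.txt): modified={a.txt, b.txt, c.txt, d.txt, e.txt, f.txt, g.txt} staged={none}
After op 26 (git add a.txt): modified={b.txt, c.txt, d.txt, e.txt, f.txt, g.txt} staged={a.txt}
After op 27 (git reset a.txt): modified={a.txt, b.txt, c.txt, d.txt, e.txt, f.txt, g.txt} staged={none}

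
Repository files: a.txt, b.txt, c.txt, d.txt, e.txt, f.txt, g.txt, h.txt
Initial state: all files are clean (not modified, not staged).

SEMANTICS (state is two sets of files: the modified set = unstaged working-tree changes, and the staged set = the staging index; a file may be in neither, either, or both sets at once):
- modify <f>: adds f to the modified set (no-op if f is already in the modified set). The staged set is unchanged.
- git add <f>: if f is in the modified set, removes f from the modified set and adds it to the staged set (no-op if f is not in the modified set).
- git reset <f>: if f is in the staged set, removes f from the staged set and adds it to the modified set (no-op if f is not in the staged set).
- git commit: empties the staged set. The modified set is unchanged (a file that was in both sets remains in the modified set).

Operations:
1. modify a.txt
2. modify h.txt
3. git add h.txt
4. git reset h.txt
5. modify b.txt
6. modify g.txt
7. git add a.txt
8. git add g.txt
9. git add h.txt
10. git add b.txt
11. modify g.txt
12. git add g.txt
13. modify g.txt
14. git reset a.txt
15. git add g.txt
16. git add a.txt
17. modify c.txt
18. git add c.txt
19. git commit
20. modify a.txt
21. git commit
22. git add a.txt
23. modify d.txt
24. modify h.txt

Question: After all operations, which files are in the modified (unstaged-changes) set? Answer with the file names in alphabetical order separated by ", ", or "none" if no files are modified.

After op 1 (modify a.txt): modified={a.txt} staged={none}
After op 2 (modify h.txt): modified={a.txt, h.txt} staged={none}
After op 3 (git add h.txt): modified={a.txt} staged={h.txt}
After op 4 (git reset h.txt): modified={a.txt, h.txt} staged={none}
After op 5 (modify b.txt): modified={a.txt, b.txt, h.txt} staged={none}
After op 6 (modify g.txt): modified={a.txt, b.txt, g.txt, h.txt} staged={none}
After op 7 (git add a.txt): modified={b.txt, g.txt, h.txt} staged={a.txt}
After op 8 (git add g.txt): modified={b.txt, h.txt} staged={a.txt, g.txt}
After op 9 (git add h.txt): modified={b.txt} staged={a.txt, g.txt, h.txt}
After op 10 (git add b.txt): modified={none} staged={a.txt, b.txt, g.txt, h.txt}
After op 11 (modify g.txt): modified={g.txt} staged={a.txt, b.txt, g.txt, h.txt}
After op 12 (git add g.txt): modified={none} staged={a.txt, b.txt, g.txt, h.txt}
After op 13 (modify g.txt): modified={g.txt} staged={a.txt, b.txt, g.txt, h.txt}
After op 14 (git reset a.txt): modified={a.txt, g.txt} staged={b.txt, g.txt, h.txt}
After op 15 (git add g.txt): modified={a.txt} staged={b.txt, g.txt, h.txt}
After op 16 (git add a.txt): modified={none} staged={a.txt, b.txt, g.txt, h.txt}
After op 17 (modify c.txt): modified={c.txt} staged={a.txt, b.txt, g.txt, h.txt}
After op 18 (git add c.txt): modified={none} staged={a.txt, b.txt, c.txt, g.txt, h.txt}
After op 19 (git commit): modified={none} staged={none}
After op 20 (modify a.txt): modified={a.txt} staged={none}
After op 21 (git commit): modified={a.txt} staged={none}
After op 22 (git add a.txt): modified={none} staged={a.txt}
After op 23 (modify d.txt): modified={d.txt} staged={a.txt}
After op 24 (modify h.txt): modified={d.txt, h.txt} staged={a.txt}

Answer: d.txt, h.txt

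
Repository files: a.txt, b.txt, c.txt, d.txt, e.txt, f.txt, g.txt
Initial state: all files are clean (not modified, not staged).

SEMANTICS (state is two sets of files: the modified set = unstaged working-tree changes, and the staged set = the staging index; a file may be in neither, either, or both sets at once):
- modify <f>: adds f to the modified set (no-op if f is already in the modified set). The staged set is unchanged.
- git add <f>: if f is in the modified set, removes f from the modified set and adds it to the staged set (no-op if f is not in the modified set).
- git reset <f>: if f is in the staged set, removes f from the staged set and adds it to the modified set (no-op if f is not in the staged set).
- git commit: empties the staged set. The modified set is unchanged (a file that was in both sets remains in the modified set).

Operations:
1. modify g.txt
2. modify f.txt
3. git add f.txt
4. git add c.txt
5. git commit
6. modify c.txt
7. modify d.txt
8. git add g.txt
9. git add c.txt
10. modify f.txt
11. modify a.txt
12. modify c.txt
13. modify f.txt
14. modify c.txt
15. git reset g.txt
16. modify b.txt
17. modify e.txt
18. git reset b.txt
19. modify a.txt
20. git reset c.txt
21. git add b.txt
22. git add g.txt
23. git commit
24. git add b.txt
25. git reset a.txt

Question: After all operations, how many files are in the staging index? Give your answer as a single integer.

Answer: 0

Derivation:
After op 1 (modify g.txt): modified={g.txt} staged={none}
After op 2 (modify f.txt): modified={f.txt, g.txt} staged={none}
After op 3 (git add f.txt): modified={g.txt} staged={f.txt}
After op 4 (git add c.txt): modified={g.txt} staged={f.txt}
After op 5 (git commit): modified={g.txt} staged={none}
After op 6 (modify c.txt): modified={c.txt, g.txt} staged={none}
After op 7 (modify d.txt): modified={c.txt, d.txt, g.txt} staged={none}
After op 8 (git add g.txt): modified={c.txt, d.txt} staged={g.txt}
After op 9 (git add c.txt): modified={d.txt} staged={c.txt, g.txt}
After op 10 (modify f.txt): modified={d.txt, f.txt} staged={c.txt, g.txt}
After op 11 (modify a.txt): modified={a.txt, d.txt, f.txt} staged={c.txt, g.txt}
After op 12 (modify c.txt): modified={a.txt, c.txt, d.txt, f.txt} staged={c.txt, g.txt}
After op 13 (modify f.txt): modified={a.txt, c.txt, d.txt, f.txt} staged={c.txt, g.txt}
After op 14 (modify c.txt): modified={a.txt, c.txt, d.txt, f.txt} staged={c.txt, g.txt}
After op 15 (git reset g.txt): modified={a.txt, c.txt, d.txt, f.txt, g.txt} staged={c.txt}
After op 16 (modify b.txt): modified={a.txt, b.txt, c.txt, d.txt, f.txt, g.txt} staged={c.txt}
After op 17 (modify e.txt): modified={a.txt, b.txt, c.txt, d.txt, e.txt, f.txt, g.txt} staged={c.txt}
After op 18 (git reset b.txt): modified={a.txt, b.txt, c.txt, d.txt, e.txt, f.txt, g.txt} staged={c.txt}
After op 19 (modify a.txt): modified={a.txt, b.txt, c.txt, d.txt, e.txt, f.txt, g.txt} staged={c.txt}
After op 20 (git reset c.txt): modified={a.txt, b.txt, c.txt, d.txt, e.txt, f.txt, g.txt} staged={none}
After op 21 (git add b.txt): modified={a.txt, c.txt, d.txt, e.txt, f.txt, g.txt} staged={b.txt}
After op 22 (git add g.txt): modified={a.txt, c.txt, d.txt, e.txt, f.txt} staged={b.txt, g.txt}
After op 23 (git commit): modified={a.txt, c.txt, d.txt, e.txt, f.txt} staged={none}
After op 24 (git add b.txt): modified={a.txt, c.txt, d.txt, e.txt, f.txt} staged={none}
After op 25 (git reset a.txt): modified={a.txt, c.txt, d.txt, e.txt, f.txt} staged={none}
Final staged set: {none} -> count=0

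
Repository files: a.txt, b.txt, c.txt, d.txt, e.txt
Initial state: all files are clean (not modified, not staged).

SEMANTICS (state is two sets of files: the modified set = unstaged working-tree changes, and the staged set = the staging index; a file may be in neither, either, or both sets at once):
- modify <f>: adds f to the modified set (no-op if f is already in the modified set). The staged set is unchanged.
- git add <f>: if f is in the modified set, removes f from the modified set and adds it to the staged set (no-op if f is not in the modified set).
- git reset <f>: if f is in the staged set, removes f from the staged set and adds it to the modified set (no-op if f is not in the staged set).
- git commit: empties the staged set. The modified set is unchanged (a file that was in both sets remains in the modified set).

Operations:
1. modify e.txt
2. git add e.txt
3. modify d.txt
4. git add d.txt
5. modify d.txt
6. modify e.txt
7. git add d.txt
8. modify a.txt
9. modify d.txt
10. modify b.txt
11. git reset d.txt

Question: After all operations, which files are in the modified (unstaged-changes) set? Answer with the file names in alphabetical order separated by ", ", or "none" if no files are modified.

After op 1 (modify e.txt): modified={e.txt} staged={none}
After op 2 (git add e.txt): modified={none} staged={e.txt}
After op 3 (modify d.txt): modified={d.txt} staged={e.txt}
After op 4 (git add d.txt): modified={none} staged={d.txt, e.txt}
After op 5 (modify d.txt): modified={d.txt} staged={d.txt, e.txt}
After op 6 (modify e.txt): modified={d.txt, e.txt} staged={d.txt, e.txt}
After op 7 (git add d.txt): modified={e.txt} staged={d.txt, e.txt}
After op 8 (modify a.txt): modified={a.txt, e.txt} staged={d.txt, e.txt}
After op 9 (modify d.txt): modified={a.txt, d.txt, e.txt} staged={d.txt, e.txt}
After op 10 (modify b.txt): modified={a.txt, b.txt, d.txt, e.txt} staged={d.txt, e.txt}
After op 11 (git reset d.txt): modified={a.txt, b.txt, d.txt, e.txt} staged={e.txt}

Answer: a.txt, b.txt, d.txt, e.txt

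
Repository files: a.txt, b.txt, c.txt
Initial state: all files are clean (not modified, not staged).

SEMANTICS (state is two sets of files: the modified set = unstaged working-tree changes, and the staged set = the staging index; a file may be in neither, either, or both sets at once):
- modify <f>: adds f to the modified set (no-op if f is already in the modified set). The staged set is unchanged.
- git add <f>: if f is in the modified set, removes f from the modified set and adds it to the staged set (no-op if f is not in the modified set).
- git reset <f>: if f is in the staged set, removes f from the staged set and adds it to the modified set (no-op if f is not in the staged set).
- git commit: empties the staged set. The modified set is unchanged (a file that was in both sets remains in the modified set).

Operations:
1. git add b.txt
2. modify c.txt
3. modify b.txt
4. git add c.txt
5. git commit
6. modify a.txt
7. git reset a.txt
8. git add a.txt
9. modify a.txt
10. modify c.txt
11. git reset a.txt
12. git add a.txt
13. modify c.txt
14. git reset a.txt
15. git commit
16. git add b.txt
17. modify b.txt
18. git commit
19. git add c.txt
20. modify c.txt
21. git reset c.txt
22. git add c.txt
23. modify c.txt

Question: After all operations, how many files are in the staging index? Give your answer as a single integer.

After op 1 (git add b.txt): modified={none} staged={none}
After op 2 (modify c.txt): modified={c.txt} staged={none}
After op 3 (modify b.txt): modified={b.txt, c.txt} staged={none}
After op 4 (git add c.txt): modified={b.txt} staged={c.txt}
After op 5 (git commit): modified={b.txt} staged={none}
After op 6 (modify a.txt): modified={a.txt, b.txt} staged={none}
After op 7 (git reset a.txt): modified={a.txt, b.txt} staged={none}
After op 8 (git add a.txt): modified={b.txt} staged={a.txt}
After op 9 (modify a.txt): modified={a.txt, b.txt} staged={a.txt}
After op 10 (modify c.txt): modified={a.txt, b.txt, c.txt} staged={a.txt}
After op 11 (git reset a.txt): modified={a.txt, b.txt, c.txt} staged={none}
After op 12 (git add a.txt): modified={b.txt, c.txt} staged={a.txt}
After op 13 (modify c.txt): modified={b.txt, c.txt} staged={a.txt}
After op 14 (git reset a.txt): modified={a.txt, b.txt, c.txt} staged={none}
After op 15 (git commit): modified={a.txt, b.txt, c.txt} staged={none}
After op 16 (git add b.txt): modified={a.txt, c.txt} staged={b.txt}
After op 17 (modify b.txt): modified={a.txt, b.txt, c.txt} staged={b.txt}
After op 18 (git commit): modified={a.txt, b.txt, c.txt} staged={none}
After op 19 (git add c.txt): modified={a.txt, b.txt} staged={c.txt}
After op 20 (modify c.txt): modified={a.txt, b.txt, c.txt} staged={c.txt}
After op 21 (git reset c.txt): modified={a.txt, b.txt, c.txt} staged={none}
After op 22 (git add c.txt): modified={a.txt, b.txt} staged={c.txt}
After op 23 (modify c.txt): modified={a.txt, b.txt, c.txt} staged={c.txt}
Final staged set: {c.txt} -> count=1

Answer: 1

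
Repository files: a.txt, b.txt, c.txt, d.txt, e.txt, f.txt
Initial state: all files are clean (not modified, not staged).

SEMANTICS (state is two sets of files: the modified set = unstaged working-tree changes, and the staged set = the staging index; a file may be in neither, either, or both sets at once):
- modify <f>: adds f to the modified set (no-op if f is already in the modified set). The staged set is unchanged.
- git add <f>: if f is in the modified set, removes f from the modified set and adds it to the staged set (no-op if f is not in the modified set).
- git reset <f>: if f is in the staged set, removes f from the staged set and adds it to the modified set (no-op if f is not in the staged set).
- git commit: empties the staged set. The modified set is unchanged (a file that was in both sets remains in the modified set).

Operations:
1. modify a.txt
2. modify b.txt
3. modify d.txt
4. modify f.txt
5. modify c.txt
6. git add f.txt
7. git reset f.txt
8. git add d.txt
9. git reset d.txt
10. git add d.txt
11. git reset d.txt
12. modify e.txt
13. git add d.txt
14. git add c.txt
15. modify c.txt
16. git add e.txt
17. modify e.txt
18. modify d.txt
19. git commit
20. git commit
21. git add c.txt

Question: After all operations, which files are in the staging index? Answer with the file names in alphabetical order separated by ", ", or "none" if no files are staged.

Answer: c.txt

Derivation:
After op 1 (modify a.txt): modified={a.txt} staged={none}
After op 2 (modify b.txt): modified={a.txt, b.txt} staged={none}
After op 3 (modify d.txt): modified={a.txt, b.txt, d.txt} staged={none}
After op 4 (modify f.txt): modified={a.txt, b.txt, d.txt, f.txt} staged={none}
After op 5 (modify c.txt): modified={a.txt, b.txt, c.txt, d.txt, f.txt} staged={none}
After op 6 (git add f.txt): modified={a.txt, b.txt, c.txt, d.txt} staged={f.txt}
After op 7 (git reset f.txt): modified={a.txt, b.txt, c.txt, d.txt, f.txt} staged={none}
After op 8 (git add d.txt): modified={a.txt, b.txt, c.txt, f.txt} staged={d.txt}
After op 9 (git reset d.txt): modified={a.txt, b.txt, c.txt, d.txt, f.txt} staged={none}
After op 10 (git add d.txt): modified={a.txt, b.txt, c.txt, f.txt} staged={d.txt}
After op 11 (git reset d.txt): modified={a.txt, b.txt, c.txt, d.txt, f.txt} staged={none}
After op 12 (modify e.txt): modified={a.txt, b.txt, c.txt, d.txt, e.txt, f.txt} staged={none}
After op 13 (git add d.txt): modified={a.txt, b.txt, c.txt, e.txt, f.txt} staged={d.txt}
After op 14 (git add c.txt): modified={a.txt, b.txt, e.txt, f.txt} staged={c.txt, d.txt}
After op 15 (modify c.txt): modified={a.txt, b.txt, c.txt, e.txt, f.txt} staged={c.txt, d.txt}
After op 16 (git add e.txt): modified={a.txt, b.txt, c.txt, f.txt} staged={c.txt, d.txt, e.txt}
After op 17 (modify e.txt): modified={a.txt, b.txt, c.txt, e.txt, f.txt} staged={c.txt, d.txt, e.txt}
After op 18 (modify d.txt): modified={a.txt, b.txt, c.txt, d.txt, e.txt, f.txt} staged={c.txt, d.txt, e.txt}
After op 19 (git commit): modified={a.txt, b.txt, c.txt, d.txt, e.txt, f.txt} staged={none}
After op 20 (git commit): modified={a.txt, b.txt, c.txt, d.txt, e.txt, f.txt} staged={none}
After op 21 (git add c.txt): modified={a.txt, b.txt, d.txt, e.txt, f.txt} staged={c.txt}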